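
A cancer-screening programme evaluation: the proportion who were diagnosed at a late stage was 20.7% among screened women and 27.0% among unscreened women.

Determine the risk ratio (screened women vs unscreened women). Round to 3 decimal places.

RR = 0.2070 / 0.2700 = 0.767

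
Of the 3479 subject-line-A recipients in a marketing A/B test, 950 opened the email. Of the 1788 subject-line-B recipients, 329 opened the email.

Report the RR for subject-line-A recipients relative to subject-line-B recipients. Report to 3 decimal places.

RR = 1.484

risk, subject-line-A recipients = 950/3479 = 0.2731
risk, subject-line-B recipients = 329/1788 = 0.1840
RR = 0.2731 / 0.1840 = 1.484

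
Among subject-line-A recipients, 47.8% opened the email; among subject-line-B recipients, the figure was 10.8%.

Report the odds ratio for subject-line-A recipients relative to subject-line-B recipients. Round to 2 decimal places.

odds, subject-line-A recipients = 0.4780/0.5220 = 0.9157
odds, subject-line-B recipients = 0.1080/0.8920 = 0.1211
OR = 0.9157 / 0.1211 = 7.56

OR = 7.56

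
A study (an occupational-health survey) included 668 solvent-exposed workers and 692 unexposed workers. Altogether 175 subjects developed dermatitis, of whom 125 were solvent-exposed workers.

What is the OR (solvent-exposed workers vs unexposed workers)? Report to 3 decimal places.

solvent-exposed workers without the outcome: 668 − 125 = 543
unexposed workers with the outcome: 175 − 125 = 50
unexposed workers without the outcome: 692 − 50 = 642
OR = (125 × 642) / (543 × 50) = 80250/27150 ≈ 2.956

OR: 2.956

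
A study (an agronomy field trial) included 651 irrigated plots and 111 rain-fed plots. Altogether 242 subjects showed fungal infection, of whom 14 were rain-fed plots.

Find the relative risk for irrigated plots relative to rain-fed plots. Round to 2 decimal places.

irrigated plots with the outcome: 242 − 14 = 228
irrigated plots without the outcome: 651 − 228 = 423
rain-fed plots without the outcome: 111 − 14 = 97
risk, irrigated plots = 228/651 = 0.3502
risk, rain-fed plots = 14/111 = 0.1261
RR = 0.3502 / 0.1261 = 2.78

2.78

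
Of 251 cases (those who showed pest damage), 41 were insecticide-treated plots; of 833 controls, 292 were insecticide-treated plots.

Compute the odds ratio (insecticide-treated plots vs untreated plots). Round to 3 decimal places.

OR = 0.362

odds, insecticide-treated plots = 41/292 = 0.1404
odds, untreated plots = 210/541 = 0.3882
OR = 0.1404 / 0.3882 = 0.362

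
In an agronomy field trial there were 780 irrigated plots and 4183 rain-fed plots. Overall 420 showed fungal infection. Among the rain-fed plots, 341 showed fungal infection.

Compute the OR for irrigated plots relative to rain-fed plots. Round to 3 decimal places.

irrigated plots with the outcome: 420 − 341 = 79
irrigated plots without the outcome: 780 − 79 = 701
rain-fed plots without the outcome: 4183 − 341 = 3842
OR = (79 × 3842) / (701 × 341) = 303518/239041 ≈ 1.270

1.270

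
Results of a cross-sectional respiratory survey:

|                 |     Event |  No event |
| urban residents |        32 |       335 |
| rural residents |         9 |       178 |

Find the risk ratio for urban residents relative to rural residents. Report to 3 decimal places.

RR: 1.812

risk, urban residents = 32/367 = 0.08719
risk, rural residents = 9/187 = 0.04813
RR = 0.08719 / 0.04813 = 1.812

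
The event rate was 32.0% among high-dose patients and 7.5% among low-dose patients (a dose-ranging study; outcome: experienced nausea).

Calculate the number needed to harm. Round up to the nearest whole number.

NNH ≈ 5

absolute risk difference = 0.245000
1 / 0.245000 = 4.082 → round up → 5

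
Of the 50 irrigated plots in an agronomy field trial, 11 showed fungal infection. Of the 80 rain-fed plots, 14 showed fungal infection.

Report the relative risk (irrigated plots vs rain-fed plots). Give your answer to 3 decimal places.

risk, irrigated plots = 11/50 = 0.2200
risk, rain-fed plots = 14/80 = 0.1750
RR = 0.2200 / 0.1750 = 1.257

RR: 1.257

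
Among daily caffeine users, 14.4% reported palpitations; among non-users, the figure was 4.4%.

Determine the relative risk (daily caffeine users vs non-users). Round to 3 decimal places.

RR = 0.14400 / 0.04400 = 3.273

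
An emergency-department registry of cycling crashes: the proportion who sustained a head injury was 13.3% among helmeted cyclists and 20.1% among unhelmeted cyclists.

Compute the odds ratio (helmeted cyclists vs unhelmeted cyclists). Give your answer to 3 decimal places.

odds, helmeted cyclists = 0.1330/0.8670 = 0.1534
odds, unhelmeted cyclists = 0.2010/0.7990 = 0.2516
OR = 0.1534 / 0.2516 = 0.610

0.610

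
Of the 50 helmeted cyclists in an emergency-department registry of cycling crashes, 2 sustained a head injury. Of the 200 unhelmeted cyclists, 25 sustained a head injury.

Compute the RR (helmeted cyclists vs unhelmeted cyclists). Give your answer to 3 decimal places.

0.320

risk, helmeted cyclists = 2/50 = 0.04000
risk, unhelmeted cyclists = 25/200 = 0.12500
RR = 0.04000 / 0.12500 = 0.320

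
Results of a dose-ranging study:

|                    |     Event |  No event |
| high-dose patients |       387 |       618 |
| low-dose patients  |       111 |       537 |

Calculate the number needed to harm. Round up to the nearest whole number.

risk, high-dose patients = 387/1005 = 0.385075
risk, low-dose patients = 111/648 = 0.171296
absolute risk difference = 0.213778
1 / 0.213778 = 4.678 → round up → 5

5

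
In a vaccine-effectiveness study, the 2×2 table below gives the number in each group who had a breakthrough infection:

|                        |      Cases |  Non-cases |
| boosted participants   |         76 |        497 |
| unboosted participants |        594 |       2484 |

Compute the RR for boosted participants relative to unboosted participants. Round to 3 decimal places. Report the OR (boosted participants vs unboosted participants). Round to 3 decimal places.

risk, boosted participants = 76/573 = 0.1326
risk, unboosted participants = 594/3078 = 0.1930
RR = 0.1326 / 0.1930 = 0.687
OR = (76 × 2484) / (497 × 594) = 188784/295218 ≈ 0.639

RR = 0.687; OR = 0.639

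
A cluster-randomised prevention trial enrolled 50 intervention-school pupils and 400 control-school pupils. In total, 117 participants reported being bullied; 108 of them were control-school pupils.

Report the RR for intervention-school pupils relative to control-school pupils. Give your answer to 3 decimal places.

RR = 0.667

intervention-school pupils with the outcome: 117 − 108 = 9
intervention-school pupils without the outcome: 50 − 9 = 41
control-school pupils without the outcome: 400 − 108 = 292
risk, intervention-school pupils = 9/50 = 0.1800
risk, control-school pupils = 108/400 = 0.2700
RR = 0.1800 / 0.2700 = 0.667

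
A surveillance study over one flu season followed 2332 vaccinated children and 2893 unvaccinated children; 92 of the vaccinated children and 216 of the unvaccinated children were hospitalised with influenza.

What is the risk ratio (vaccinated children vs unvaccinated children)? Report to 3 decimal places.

risk, vaccinated children = 92/2332 = 0.03945
risk, unvaccinated children = 216/2893 = 0.07466
RR = 0.03945 / 0.07466 = 0.528

0.528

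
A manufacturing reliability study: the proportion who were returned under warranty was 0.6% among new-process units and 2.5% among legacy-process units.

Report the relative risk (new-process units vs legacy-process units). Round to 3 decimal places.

RR = 0.00600 / 0.02500 = 0.240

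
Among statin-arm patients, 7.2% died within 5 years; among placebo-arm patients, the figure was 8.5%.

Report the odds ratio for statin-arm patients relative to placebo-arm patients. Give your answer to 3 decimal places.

0.835

odds, statin-arm patients = 0.0720/0.9280 = 0.0776
odds, placebo-arm patients = 0.0850/0.9150 = 0.0929
OR = 0.0776 / 0.0929 = 0.835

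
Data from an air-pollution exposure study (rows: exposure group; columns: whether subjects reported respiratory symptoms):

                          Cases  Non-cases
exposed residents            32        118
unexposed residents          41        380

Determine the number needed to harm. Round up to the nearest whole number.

risk, exposed residents = 32/150 = 0.213333
risk, unexposed residents = 41/421 = 0.097387
absolute risk difference = 0.115946
1 / 0.115946 = 8.625 → round up → 9

NNH ≈ 9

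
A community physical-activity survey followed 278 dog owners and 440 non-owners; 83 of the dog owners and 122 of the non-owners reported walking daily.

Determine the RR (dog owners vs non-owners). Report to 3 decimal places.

1.077

risk, dog owners = 83/278 = 0.2986
risk, non-owners = 122/440 = 0.2773
RR = 0.2986 / 0.2773 = 1.077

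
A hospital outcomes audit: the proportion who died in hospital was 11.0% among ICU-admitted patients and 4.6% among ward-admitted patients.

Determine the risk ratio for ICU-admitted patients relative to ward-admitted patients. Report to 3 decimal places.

RR = 0.11000 / 0.04600 = 2.391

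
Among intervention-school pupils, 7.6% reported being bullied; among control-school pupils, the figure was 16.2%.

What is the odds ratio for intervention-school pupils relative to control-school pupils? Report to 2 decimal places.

odds, intervention-school pupils = 0.0760/0.9240 = 0.0823
odds, control-school pupils = 0.1620/0.8380 = 0.1933
OR = 0.0823 / 0.1933 = 0.43

0.43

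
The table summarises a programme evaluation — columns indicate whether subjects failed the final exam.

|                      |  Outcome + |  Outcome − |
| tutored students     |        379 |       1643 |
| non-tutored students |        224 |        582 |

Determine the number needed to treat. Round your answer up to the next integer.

risk, tutored students = 379/2022 = 0.187438
risk, non-tutored students = 224/806 = 0.277916
absolute risk difference = 0.090477
1 / 0.090477 = 11.053 → round up → 12

NNT = 12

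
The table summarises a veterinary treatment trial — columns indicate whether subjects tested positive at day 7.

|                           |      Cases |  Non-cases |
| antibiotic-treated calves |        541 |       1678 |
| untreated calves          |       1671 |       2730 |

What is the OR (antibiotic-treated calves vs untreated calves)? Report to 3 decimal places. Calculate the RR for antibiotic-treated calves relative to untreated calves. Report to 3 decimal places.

OR = (541 × 2730) / (1678 × 1671) = 1476930/2803938 ≈ 0.527
risk, antibiotic-treated calves = 541/2219 = 0.2438
risk, untreated calves = 1671/4401 = 0.3797
RR = 0.2438 / 0.3797 = 0.642

OR = 0.527; RR = 0.642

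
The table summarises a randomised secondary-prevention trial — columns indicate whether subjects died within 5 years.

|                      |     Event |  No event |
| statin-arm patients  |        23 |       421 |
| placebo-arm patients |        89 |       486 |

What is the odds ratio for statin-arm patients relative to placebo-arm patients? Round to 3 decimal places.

OR = (23 × 486) / (421 × 89) = 11178/37469 ≈ 0.298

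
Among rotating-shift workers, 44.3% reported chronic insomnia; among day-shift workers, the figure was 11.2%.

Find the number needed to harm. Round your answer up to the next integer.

absolute risk difference = 0.331000
1 / 0.331000 = 3.021 → round up → 4

NNH ≈ 4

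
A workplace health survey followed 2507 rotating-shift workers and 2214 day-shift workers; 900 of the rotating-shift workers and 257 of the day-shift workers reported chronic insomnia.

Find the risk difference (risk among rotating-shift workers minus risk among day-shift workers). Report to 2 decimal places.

risk, rotating-shift workers = 900/2507 = 0.3590
risk, day-shift workers = 257/2214 = 0.1161
risk difference = 0.3590 − 0.1161 = 0.24

RD: 0.24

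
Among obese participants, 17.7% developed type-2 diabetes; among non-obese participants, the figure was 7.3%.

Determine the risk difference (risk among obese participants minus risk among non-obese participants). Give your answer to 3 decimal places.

risk difference = 0.1770 − 0.0730 = 0.104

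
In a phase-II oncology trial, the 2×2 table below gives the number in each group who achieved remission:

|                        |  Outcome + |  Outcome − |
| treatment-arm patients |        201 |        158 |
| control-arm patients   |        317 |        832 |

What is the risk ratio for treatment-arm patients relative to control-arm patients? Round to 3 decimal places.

2.029

risk, treatment-arm patients = 201/359 = 0.5599
risk, control-arm patients = 317/1149 = 0.2759
RR = 0.5599 / 0.2759 = 2.029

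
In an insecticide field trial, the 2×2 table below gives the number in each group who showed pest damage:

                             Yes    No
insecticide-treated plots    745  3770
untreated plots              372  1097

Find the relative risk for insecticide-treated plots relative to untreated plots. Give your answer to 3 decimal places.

0.652

risk, insecticide-treated plots = 745/4515 = 0.1650
risk, untreated plots = 372/1469 = 0.2532
RR = 0.1650 / 0.2532 = 0.652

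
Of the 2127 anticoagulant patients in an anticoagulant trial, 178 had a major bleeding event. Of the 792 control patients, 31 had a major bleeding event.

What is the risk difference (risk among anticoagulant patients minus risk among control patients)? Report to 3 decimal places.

risk, anticoagulant patients = 178/2127 = 0.08369
risk, control patients = 31/792 = 0.03914
risk difference = 0.08369 − 0.03914 = 0.045

RD ≈ 0.045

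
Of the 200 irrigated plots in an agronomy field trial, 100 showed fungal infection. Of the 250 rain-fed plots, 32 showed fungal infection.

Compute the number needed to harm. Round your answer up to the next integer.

risk, irrigated plots = 100/200 = 0.500000
risk, rain-fed plots = 32/250 = 0.128000
absolute risk difference = 0.372000
1 / 0.372000 = 2.688 → round up → 3

NNH = 3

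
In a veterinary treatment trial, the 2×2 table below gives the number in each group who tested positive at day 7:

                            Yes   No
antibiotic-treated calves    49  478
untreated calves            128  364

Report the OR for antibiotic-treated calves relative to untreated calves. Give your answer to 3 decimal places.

odds, antibiotic-treated calves = 49/478 = 0.1025
odds, untreated calves = 128/364 = 0.3516
OR = 0.1025 / 0.3516 = 0.292

0.292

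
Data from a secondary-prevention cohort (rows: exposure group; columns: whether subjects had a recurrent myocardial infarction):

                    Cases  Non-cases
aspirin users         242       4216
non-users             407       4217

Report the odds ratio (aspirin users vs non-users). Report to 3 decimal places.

OR = (242 × 4217) / (4216 × 407) = 1020514/1715912 ≈ 0.595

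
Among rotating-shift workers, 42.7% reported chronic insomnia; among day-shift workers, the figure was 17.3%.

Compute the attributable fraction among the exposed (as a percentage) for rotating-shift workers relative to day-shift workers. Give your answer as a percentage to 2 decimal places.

AR% = (0.4270 − 0.1730) / 0.4270 = 0.5948 → 59.48%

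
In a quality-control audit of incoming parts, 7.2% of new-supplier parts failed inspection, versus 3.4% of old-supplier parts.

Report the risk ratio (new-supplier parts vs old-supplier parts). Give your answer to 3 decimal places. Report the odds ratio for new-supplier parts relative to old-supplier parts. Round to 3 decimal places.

RR = 0.07200 / 0.03400 = 2.118
odds, new-supplier parts = 0.07200/0.92800 = 0.07759
odds, old-supplier parts = 0.03400/0.96600 = 0.03520
OR = 0.07759 / 0.03520 = 2.204

RR = 2.118; OR = 2.204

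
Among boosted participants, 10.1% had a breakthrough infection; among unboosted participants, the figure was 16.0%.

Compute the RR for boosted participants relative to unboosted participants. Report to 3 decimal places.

RR = 0.1010 / 0.1600 = 0.631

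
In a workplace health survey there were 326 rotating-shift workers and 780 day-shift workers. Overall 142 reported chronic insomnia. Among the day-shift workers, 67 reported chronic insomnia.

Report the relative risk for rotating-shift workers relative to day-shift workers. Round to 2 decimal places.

rotating-shift workers with the outcome: 142 − 67 = 75
rotating-shift workers without the outcome: 326 − 75 = 251
day-shift workers without the outcome: 780 − 67 = 713
risk, rotating-shift workers = 75/326 = 0.2301
risk, day-shift workers = 67/780 = 0.0859
RR = 0.2301 / 0.0859 = 2.68

2.68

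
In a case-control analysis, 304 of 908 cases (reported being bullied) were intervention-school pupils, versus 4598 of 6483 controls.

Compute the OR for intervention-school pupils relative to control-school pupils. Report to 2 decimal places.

odds, intervention-school pupils = 304/4598 = 0.0661
odds, control-school pupils = 604/1885 = 0.3204
OR = 0.0661 / 0.3204 = 0.21

0.21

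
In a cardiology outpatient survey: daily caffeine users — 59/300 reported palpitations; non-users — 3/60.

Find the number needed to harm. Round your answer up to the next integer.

7

risk, daily caffeine users = 59/300 = 0.196667
risk, non-users = 3/60 = 0.050000
absolute risk difference = 0.146667
1 / 0.146667 = 6.818 → round up → 7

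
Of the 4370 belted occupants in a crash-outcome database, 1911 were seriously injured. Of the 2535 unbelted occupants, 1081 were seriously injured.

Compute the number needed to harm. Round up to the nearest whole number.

NNH ≈ 92

risk, belted occupants = 1911/4370 = 0.437300
risk, unbelted occupants = 1081/2535 = 0.426430
absolute risk difference = 0.010870
1 / 0.010870 = 91.996 → round up → 92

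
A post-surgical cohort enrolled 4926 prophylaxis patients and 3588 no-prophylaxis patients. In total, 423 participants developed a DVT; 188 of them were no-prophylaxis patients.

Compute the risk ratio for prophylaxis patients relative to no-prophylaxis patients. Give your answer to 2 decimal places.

0.91

prophylaxis patients with the outcome: 423 − 188 = 235
prophylaxis patients without the outcome: 4926 − 235 = 4691
no-prophylaxis patients without the outcome: 3588 − 188 = 3400
risk, prophylaxis patients = 235/4926 = 0.04771
risk, no-prophylaxis patients = 188/3588 = 0.05240
RR = 0.04771 / 0.05240 = 0.91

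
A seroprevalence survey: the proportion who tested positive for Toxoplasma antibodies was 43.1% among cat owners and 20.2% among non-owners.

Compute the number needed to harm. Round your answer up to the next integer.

absolute risk difference = 0.229000
1 / 0.229000 = 4.367 → round up → 5

5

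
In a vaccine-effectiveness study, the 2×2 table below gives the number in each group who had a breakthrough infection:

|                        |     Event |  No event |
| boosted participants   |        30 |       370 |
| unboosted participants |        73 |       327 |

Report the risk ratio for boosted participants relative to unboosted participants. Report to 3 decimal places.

RR ≈ 0.411

risk, boosted participants = 30/400 = 0.0750
risk, unboosted participants = 73/400 = 0.1825
RR = 0.0750 / 0.1825 = 0.411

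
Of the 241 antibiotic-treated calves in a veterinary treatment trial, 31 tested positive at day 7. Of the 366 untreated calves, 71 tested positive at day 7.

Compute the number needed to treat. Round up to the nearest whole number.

risk, antibiotic-treated calves = 31/241 = 0.128631
risk, untreated calves = 71/366 = 0.193989
absolute risk difference = 0.065358
1 / 0.065358 = 15.300 → round up → 16

NNT = 16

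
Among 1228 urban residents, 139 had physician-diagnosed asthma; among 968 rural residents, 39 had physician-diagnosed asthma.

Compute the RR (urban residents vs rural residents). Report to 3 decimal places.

RR = 2.809

risk, urban residents = 139/1228 = 0.11319
risk, rural residents = 39/968 = 0.04029
RR = 0.11319 / 0.04029 = 2.809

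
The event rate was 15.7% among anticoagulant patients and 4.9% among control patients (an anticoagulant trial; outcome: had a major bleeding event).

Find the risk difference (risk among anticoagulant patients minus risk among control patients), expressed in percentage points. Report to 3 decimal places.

risk difference = 0.15700 − 0.04900 = 0.10800 → 10.800 percentage points

RD ≈ 10.800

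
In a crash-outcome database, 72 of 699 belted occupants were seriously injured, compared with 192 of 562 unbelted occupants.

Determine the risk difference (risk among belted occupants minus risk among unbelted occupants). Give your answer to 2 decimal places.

-0.24

risk, belted occupants = 72/699 = 0.1030
risk, unbelted occupants = 192/562 = 0.3416
risk difference = 0.1030 − 0.3416 = -0.24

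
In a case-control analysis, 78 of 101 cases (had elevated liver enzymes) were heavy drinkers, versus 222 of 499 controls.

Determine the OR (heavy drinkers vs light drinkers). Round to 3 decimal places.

OR = (78 × 277) / (222 × 23) = 21606/5106 ≈ 4.231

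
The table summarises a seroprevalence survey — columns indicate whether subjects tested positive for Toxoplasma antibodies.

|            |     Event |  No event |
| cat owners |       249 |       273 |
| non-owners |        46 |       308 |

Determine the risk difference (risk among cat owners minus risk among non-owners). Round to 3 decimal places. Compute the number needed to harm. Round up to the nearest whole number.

risk, cat owners = 249/522 = 0.4770
risk, non-owners = 46/354 = 0.1299
risk difference = 0.4770 − 0.1299 = 0.347
absolute risk difference = 0.347068
1 / 0.347068 = 2.881 → round up → 3

RD = 0.347; NNH = 3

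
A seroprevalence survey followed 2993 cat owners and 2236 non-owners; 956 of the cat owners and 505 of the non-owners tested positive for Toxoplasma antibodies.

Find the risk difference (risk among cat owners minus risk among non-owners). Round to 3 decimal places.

risk, cat owners = 956/2993 = 0.3194
risk, non-owners = 505/2236 = 0.2258
risk difference = 0.3194 − 0.2258 = 0.094

RD = 0.094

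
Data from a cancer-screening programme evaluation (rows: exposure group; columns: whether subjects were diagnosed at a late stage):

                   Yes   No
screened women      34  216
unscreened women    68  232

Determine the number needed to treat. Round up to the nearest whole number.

risk, screened women = 34/250 = 0.136000
risk, unscreened women = 68/300 = 0.226667
absolute risk difference = 0.090667
1 / 0.090667 = 11.029 → round up → 12

12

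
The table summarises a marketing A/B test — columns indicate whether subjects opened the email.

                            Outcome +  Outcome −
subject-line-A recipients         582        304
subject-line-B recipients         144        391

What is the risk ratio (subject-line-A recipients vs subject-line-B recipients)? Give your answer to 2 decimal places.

2.44

risk, subject-line-A recipients = 582/886 = 0.6569
risk, subject-line-B recipients = 144/535 = 0.2692
RR = 0.6569 / 0.2692 = 2.44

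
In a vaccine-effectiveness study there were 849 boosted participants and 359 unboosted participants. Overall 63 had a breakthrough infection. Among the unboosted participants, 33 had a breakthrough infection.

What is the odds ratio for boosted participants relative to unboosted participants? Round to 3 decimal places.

OR ≈ 0.362

boosted participants with the outcome: 63 − 33 = 30
boosted participants without the outcome: 849 − 30 = 819
unboosted participants without the outcome: 359 − 33 = 326
OR = (30 × 326) / (819 × 33) = 9780/27027 ≈ 0.362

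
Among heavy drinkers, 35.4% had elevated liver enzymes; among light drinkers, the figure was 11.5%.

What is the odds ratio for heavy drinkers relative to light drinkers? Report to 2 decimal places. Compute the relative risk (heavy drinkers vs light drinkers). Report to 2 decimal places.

OR = 4.22; RR = 3.08

odds, heavy drinkers = 0.3540/0.6460 = 0.5480
odds, light drinkers = 0.1150/0.8850 = 0.1299
OR = 0.5480 / 0.1299 = 4.22
RR = 0.3540 / 0.1150 = 3.08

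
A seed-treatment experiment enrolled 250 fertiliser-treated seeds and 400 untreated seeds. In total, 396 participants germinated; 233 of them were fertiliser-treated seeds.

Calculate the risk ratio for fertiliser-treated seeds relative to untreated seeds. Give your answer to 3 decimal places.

2.287

fertiliser-treated seeds without the outcome: 250 − 233 = 17
untreated seeds with the outcome: 396 − 233 = 163
untreated seeds without the outcome: 400 − 163 = 237
risk, fertiliser-treated seeds = 233/250 = 0.9320
risk, untreated seeds = 163/400 = 0.4075
RR = 0.9320 / 0.4075 = 2.287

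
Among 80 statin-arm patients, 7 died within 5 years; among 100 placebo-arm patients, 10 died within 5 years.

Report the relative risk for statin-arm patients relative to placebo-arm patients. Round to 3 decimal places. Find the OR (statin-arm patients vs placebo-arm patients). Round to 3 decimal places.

risk, statin-arm patients = 7/80 = 0.0875
risk, placebo-arm patients = 10/100 = 0.1000
RR = 0.0875 / 0.1000 = 0.875
odds, statin-arm patients = 7/73 = 0.0959
odds, placebo-arm patients = 10/90 = 0.1111
OR = 0.0959 / 0.1111 = 0.863

RR = 0.875; OR = 0.863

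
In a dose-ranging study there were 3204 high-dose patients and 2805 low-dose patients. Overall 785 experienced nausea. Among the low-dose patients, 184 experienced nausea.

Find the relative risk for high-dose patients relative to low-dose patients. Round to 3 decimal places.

high-dose patients with the outcome: 785 − 184 = 601
high-dose patients without the outcome: 3204 − 601 = 2603
low-dose patients without the outcome: 2805 − 184 = 2621
risk, high-dose patients = 601/3204 = 0.1876
risk, low-dose patients = 184/2805 = 0.0656
RR = 0.1876 / 0.0656 = 2.860

2.860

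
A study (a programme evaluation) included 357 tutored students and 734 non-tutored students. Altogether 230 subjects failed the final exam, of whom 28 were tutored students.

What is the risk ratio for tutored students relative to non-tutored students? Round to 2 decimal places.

0.28

tutored students without the outcome: 357 − 28 = 329
non-tutored students with the outcome: 230 − 28 = 202
non-tutored students without the outcome: 734 − 202 = 532
risk, tutored students = 28/357 = 0.0784
risk, non-tutored students = 202/734 = 0.2752
RR = 0.0784 / 0.2752 = 0.28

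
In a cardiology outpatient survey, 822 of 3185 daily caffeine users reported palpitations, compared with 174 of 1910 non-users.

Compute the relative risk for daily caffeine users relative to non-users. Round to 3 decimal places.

RR = 2.833

risk, daily caffeine users = 822/3185 = 0.2581
risk, non-users = 174/1910 = 0.0911
RR = 0.2581 / 0.0911 = 2.833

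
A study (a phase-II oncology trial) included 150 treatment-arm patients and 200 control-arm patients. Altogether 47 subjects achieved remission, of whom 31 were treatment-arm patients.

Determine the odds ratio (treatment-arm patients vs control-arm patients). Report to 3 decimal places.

treatment-arm patients without the outcome: 150 − 31 = 119
control-arm patients with the outcome: 47 − 31 = 16
control-arm patients without the outcome: 200 − 16 = 184
OR = (31 × 184) / (119 × 16) = 5704/1904 ≈ 2.996

2.996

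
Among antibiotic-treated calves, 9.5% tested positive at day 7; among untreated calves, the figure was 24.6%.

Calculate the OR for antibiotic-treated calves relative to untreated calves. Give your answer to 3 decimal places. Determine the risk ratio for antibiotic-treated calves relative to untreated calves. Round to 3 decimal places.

odds, antibiotic-treated calves = 0.0950/0.9050 = 0.1050
odds, untreated calves = 0.2460/0.7540 = 0.3263
OR = 0.1050 / 0.3263 = 0.322
RR = 0.0950 / 0.2460 = 0.386

OR = 0.322; RR = 0.386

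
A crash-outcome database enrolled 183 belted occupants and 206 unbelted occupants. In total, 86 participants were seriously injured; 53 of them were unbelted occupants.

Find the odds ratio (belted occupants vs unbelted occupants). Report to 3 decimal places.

OR = 0.635

belted occupants with the outcome: 86 − 53 = 33
belted occupants without the outcome: 183 − 33 = 150
unbelted occupants without the outcome: 206 − 53 = 153
odds, belted occupants = 33/150 = 0.2200
odds, unbelted occupants = 53/153 = 0.3464
OR = 0.2200 / 0.3464 = 0.635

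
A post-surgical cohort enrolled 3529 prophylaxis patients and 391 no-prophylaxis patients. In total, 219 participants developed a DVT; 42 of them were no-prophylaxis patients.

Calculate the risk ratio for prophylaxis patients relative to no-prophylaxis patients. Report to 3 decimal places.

RR ≈ 0.467

prophylaxis patients with the outcome: 219 − 42 = 177
prophylaxis patients without the outcome: 3529 − 177 = 3352
no-prophylaxis patients without the outcome: 391 − 42 = 349
risk, prophylaxis patients = 177/3529 = 0.0502
risk, no-prophylaxis patients = 42/391 = 0.1074
RR = 0.0502 / 0.1074 = 0.467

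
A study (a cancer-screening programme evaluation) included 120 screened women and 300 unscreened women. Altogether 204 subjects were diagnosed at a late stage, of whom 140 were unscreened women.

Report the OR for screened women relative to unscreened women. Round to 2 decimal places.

screened women with the outcome: 204 − 140 = 64
screened women without the outcome: 120 − 64 = 56
unscreened women without the outcome: 300 − 140 = 160
odds, screened women = 64/56 = 1.1429
odds, unscreened women = 140/160 = 0.8750
OR = 1.1429 / 0.8750 = 1.31

OR = 1.31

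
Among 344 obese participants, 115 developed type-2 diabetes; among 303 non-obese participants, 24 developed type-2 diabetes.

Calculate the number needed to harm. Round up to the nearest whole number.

risk, obese participants = 115/344 = 0.334302
risk, non-obese participants = 24/303 = 0.079208
absolute risk difference = 0.255094
1 / 0.255094 = 3.920 → round up → 4

NNH = 4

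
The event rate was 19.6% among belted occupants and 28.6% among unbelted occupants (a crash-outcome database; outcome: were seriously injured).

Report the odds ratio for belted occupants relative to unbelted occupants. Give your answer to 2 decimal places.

0.61

odds, belted occupants = 0.1960/0.8040 = 0.2438
odds, unbelted occupants = 0.2860/0.7140 = 0.4006
OR = 0.2438 / 0.4006 = 0.61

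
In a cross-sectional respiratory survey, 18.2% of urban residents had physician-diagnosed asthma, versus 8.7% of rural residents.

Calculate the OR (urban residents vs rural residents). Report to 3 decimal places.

2.335

odds, urban residents = 0.1820/0.8180 = 0.2225
odds, rural residents = 0.0870/0.9130 = 0.0953
OR = 0.2225 / 0.0953 = 2.335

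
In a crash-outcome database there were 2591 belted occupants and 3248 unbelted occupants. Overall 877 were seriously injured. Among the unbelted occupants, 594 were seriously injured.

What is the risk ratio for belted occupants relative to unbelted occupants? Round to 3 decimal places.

belted occupants with the outcome: 877 − 594 = 283
belted occupants without the outcome: 2591 − 283 = 2308
unbelted occupants without the outcome: 3248 − 594 = 2654
risk, belted occupants = 283/2591 = 0.1092
risk, unbelted occupants = 594/3248 = 0.1829
RR = 0.1092 / 0.1829 = 0.597

RR ≈ 0.597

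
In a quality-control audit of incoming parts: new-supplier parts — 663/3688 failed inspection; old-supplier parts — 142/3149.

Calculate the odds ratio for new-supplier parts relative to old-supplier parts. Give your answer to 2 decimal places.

4.64

odds, new-supplier parts = 663/3025 = 0.21917
odds, old-supplier parts = 142/3007 = 0.04722
OR = 0.21917 / 0.04722 = 4.64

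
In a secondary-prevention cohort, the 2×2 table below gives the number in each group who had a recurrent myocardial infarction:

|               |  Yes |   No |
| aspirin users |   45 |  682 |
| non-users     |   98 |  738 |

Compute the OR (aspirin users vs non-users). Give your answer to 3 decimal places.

OR = (45 × 738) / (682 × 98) = 33210/66836 ≈ 0.497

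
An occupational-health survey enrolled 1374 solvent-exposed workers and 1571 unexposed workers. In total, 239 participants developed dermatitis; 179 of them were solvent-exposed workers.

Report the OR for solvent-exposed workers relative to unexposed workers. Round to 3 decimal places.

solvent-exposed workers without the outcome: 1374 − 179 = 1195
unexposed workers with the outcome: 239 − 179 = 60
unexposed workers without the outcome: 1571 − 60 = 1511
odds, solvent-exposed workers = 179/1195 = 0.14979
odds, unexposed workers = 60/1511 = 0.03971
OR = 0.14979 / 0.03971 = 3.772

3.772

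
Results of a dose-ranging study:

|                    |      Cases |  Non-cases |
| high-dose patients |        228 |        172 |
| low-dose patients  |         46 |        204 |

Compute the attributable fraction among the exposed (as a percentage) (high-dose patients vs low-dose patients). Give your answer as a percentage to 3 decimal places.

risk, high-dose patients = 228/400 = 0.5700
risk, low-dose patients = 46/250 = 0.1840
AR% = (0.5700 − 0.1840) / 0.5700 = 0.6772 → 67.719%

AR% = 67.719%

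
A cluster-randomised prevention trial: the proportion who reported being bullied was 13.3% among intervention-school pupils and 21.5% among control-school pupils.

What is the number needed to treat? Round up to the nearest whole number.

absolute risk difference = 0.082000
1 / 0.082000 = 12.195 → round up → 13

13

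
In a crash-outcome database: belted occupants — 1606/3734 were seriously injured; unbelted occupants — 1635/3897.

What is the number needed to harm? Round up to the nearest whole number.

95

risk, belted occupants = 1606/3734 = 0.430102
risk, unbelted occupants = 1635/3897 = 0.419554
absolute risk difference = 0.010548
1 / 0.010548 = 94.805 → round up → 95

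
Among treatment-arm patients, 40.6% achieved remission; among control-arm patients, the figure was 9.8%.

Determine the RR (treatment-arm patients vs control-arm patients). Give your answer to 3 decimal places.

RR = 0.4060 / 0.0980 = 4.143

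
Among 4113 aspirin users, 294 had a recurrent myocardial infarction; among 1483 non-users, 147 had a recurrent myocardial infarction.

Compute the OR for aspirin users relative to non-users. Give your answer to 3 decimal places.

OR = 0.700

odds, aspirin users = 294/3819 = 0.0770
odds, non-users = 147/1336 = 0.1100
OR = 0.0770 / 0.1100 = 0.700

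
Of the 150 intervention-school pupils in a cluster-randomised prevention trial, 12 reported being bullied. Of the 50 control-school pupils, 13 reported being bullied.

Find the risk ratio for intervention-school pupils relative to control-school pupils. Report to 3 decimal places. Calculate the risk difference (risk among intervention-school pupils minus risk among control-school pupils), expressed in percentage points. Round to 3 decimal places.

RR = 0.308; RD = -18.000

risk, intervention-school pupils = 12/150 = 0.0800
risk, control-school pupils = 13/50 = 0.2600
RR = 0.0800 / 0.2600 = 0.308
risk difference = 0.0800 − 0.2600 = -0.1800 → -18.000 percentage points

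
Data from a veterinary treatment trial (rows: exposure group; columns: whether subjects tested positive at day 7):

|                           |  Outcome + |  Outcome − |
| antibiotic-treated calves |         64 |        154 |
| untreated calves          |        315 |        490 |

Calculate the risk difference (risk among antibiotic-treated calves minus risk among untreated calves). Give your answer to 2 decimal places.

risk, antibiotic-treated calves = 64/218 = 0.2936
risk, untreated calves = 315/805 = 0.3913
risk difference = 0.2936 − 0.3913 = -0.10

-0.10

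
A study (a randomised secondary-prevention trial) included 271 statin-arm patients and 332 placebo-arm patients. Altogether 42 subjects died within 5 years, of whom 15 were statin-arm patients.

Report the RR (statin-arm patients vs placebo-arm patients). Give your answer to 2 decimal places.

RR: 0.68

statin-arm patients without the outcome: 271 − 15 = 256
placebo-arm patients with the outcome: 42 − 15 = 27
placebo-arm patients without the outcome: 332 − 27 = 305
risk, statin-arm patients = 15/271 = 0.0554
risk, placebo-arm patients = 27/332 = 0.0813
RR = 0.0554 / 0.0813 = 0.68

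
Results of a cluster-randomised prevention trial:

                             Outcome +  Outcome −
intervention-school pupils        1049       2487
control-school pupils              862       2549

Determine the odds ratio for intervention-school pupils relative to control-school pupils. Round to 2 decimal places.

OR = (1049 × 2549) / (2487 × 862) = 2673901/2143794 ≈ 1.25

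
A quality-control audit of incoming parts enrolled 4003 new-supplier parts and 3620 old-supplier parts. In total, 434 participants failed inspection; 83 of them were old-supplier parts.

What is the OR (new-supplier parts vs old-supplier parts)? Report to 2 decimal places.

new-supplier parts with the outcome: 434 − 83 = 351
new-supplier parts without the outcome: 4003 − 351 = 3652
old-supplier parts without the outcome: 3620 − 83 = 3537
OR = (351 × 3537) / (3652 × 83) = 1241487/303116 ≈ 4.10

OR: 4.10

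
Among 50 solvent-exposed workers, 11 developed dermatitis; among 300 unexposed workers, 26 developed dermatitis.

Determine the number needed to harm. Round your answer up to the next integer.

risk, solvent-exposed workers = 11/50 = 0.220000
risk, unexposed workers = 26/300 = 0.086667
absolute risk difference = 0.133333
1 / 0.133333 = 7.500 → round up → 8

NNH = 8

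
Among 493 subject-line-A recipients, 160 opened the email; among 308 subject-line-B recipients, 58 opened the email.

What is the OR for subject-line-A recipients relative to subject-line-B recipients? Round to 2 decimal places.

OR = (160 × 250) / (333 × 58) = 40000/19314 ≈ 2.07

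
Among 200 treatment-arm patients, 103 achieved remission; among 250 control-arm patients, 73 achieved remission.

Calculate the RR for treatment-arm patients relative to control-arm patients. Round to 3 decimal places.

RR ≈ 1.764

risk, treatment-arm patients = 103/200 = 0.5150
risk, control-arm patients = 73/250 = 0.2920
RR = 0.5150 / 0.2920 = 1.764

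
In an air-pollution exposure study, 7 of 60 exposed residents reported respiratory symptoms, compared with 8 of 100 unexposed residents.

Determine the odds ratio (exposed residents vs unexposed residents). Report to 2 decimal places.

OR = (7 × 92) / (53 × 8) = 644/424 ≈ 1.52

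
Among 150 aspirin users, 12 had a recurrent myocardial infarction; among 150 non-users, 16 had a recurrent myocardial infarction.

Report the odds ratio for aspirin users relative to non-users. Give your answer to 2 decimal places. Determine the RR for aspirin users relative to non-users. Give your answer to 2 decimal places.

OR = 0.73; RR = 0.75

OR = (12 × 134) / (138 × 16) = 1608/2208 ≈ 0.73
risk, aspirin users = 12/150 = 0.0800
risk, non-users = 16/150 = 0.1067
RR = 0.0800 / 0.1067 = 0.75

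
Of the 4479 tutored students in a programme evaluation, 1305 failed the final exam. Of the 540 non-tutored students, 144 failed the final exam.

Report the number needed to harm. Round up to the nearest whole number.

risk, tutored students = 1305/4479 = 0.291360
risk, non-tutored students = 144/540 = 0.266667
absolute risk difference = 0.024693
1 / 0.024693 = 40.497 → round up → 41

41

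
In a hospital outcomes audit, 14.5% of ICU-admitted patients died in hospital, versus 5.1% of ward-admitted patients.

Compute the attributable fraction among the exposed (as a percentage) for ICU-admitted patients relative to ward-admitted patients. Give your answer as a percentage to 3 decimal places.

AR% = (0.1450 − 0.0510) / 0.1450 = 0.6483 → 64.828%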